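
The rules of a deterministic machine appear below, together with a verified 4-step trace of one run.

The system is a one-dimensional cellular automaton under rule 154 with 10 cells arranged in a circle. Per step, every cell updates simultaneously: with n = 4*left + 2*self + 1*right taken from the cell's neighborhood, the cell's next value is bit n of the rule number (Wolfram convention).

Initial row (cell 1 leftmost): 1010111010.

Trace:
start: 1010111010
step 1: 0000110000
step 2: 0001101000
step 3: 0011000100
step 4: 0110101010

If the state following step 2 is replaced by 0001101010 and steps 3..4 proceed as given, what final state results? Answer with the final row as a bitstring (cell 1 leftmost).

1110100010

state after step 2 := 0001101010
step 3: 0011000001
step 4: 1110100010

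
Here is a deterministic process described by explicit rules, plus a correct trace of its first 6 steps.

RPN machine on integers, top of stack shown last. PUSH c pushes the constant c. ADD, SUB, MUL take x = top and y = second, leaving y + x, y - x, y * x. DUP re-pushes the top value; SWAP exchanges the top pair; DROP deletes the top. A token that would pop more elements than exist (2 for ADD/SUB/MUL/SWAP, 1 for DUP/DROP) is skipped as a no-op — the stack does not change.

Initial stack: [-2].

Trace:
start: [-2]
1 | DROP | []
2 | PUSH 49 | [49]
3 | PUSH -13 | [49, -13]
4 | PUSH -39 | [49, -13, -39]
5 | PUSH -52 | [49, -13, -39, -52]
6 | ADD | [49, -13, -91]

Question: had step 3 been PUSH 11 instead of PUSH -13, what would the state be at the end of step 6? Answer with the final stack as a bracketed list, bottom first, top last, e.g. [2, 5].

(re-executing from step 3 with the substitution; state before step 3: [49])
3 | PUSH 11 | [49, 11]
4 | PUSH -39 | [49, 11, -39]
5 | PUSH -52 | [49, 11, -39, -52]
6 | ADD | [49, 11, -91]

[49, 11, -91]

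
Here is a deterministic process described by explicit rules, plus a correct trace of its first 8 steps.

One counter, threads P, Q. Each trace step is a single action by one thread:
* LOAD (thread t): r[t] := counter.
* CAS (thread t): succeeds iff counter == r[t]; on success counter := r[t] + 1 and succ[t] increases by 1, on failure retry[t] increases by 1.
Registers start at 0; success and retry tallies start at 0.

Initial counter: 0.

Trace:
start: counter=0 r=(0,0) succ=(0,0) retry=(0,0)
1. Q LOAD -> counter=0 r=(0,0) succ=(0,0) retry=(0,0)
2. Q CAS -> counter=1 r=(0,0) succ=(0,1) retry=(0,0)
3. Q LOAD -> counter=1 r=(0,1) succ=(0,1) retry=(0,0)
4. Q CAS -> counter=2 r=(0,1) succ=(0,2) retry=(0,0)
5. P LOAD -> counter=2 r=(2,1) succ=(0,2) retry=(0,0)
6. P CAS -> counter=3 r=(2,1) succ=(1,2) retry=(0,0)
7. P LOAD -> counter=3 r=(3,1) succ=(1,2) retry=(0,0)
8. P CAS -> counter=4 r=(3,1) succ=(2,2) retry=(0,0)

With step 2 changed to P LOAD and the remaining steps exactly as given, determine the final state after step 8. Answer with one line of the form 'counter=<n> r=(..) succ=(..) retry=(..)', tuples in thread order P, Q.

counter=3 r=(2,0) succ=(2,1) retry=(0,0)

(re-executing from step 2 with the substitution; state before step 2: counter=0 r=(0,0) succ=(0,0) retry=(0,0))
2. P LOAD -> counter=0 r=(0,0) succ=(0,0) retry=(0,0)
3. Q LOAD -> counter=0 r=(0,0) succ=(0,0) retry=(0,0)
4. Q CAS -> counter=1 r=(0,0) succ=(0,1) retry=(0,0)
5. P LOAD -> counter=1 r=(1,0) succ=(0,1) retry=(0,0)
6. P CAS -> counter=2 r=(1,0) succ=(1,1) retry=(0,0)
7. P LOAD -> counter=2 r=(2,0) succ=(1,1) retry=(0,0)
8. P CAS -> counter=3 r=(2,0) succ=(2,1) retry=(0,0)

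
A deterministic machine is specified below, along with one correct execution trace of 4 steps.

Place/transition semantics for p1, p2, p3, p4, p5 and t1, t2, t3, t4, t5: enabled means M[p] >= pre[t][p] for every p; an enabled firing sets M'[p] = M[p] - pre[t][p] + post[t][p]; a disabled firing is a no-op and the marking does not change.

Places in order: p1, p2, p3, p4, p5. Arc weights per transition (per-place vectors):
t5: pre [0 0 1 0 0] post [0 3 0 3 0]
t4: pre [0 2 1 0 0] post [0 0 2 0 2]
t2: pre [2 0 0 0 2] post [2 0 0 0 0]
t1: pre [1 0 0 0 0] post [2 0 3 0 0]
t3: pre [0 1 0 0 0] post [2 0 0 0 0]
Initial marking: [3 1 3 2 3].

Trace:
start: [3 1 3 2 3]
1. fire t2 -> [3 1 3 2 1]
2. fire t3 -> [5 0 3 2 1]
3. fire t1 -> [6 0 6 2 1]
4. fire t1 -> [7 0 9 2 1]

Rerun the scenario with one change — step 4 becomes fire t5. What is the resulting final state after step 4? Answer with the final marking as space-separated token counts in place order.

(re-executing from step 4 with the substitution; state before step 4: [6 0 6 2 1])
4. fire t5 -> [6 3 5 5 1]

6 3 5 5 1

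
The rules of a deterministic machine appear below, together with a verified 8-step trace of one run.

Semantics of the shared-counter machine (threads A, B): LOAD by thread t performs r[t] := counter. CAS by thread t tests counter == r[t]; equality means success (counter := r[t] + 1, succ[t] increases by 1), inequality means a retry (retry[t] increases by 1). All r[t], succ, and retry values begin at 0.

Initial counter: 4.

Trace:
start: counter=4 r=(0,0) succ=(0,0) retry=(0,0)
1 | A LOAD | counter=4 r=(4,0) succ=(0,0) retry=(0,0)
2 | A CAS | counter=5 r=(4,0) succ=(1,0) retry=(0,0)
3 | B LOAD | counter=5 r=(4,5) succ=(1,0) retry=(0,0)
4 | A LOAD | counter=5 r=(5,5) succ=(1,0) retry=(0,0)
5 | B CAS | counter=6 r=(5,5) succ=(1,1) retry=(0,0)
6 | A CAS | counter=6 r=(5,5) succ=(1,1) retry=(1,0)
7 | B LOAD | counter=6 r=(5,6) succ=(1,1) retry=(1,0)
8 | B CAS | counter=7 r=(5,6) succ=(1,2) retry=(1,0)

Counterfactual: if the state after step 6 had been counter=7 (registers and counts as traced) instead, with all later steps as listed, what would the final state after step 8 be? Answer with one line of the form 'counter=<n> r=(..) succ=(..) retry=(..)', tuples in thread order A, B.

state after step 6 := counter=7 r=(5,5) succ=(1,1) retry=(1,0)
7 | B LOAD | counter=7 r=(5,7) succ=(1,1) retry=(1,0)
8 | B CAS | counter=8 r=(5,7) succ=(1,2) retry=(1,0)

counter=8 r=(5,7) succ=(1,2) retry=(1,0)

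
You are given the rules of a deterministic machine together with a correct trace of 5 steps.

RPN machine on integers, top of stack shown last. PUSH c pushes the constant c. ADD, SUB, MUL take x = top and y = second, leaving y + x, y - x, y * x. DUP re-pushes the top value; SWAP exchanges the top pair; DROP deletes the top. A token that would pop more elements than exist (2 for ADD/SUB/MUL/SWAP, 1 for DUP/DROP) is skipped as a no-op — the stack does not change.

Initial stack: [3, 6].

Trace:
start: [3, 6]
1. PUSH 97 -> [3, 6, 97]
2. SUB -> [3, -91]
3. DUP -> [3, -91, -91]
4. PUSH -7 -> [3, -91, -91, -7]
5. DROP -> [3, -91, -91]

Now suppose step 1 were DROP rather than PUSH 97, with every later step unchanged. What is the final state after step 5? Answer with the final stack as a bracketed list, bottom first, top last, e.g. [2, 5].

[3, 3]

(re-executing from step 1 with the substitution; state before step 1: [3, 6])
1. DROP -> [3]
2. SUB -> [3]
3. DUP -> [3, 3]
4. PUSH -7 -> [3, 3, -7]
5. DROP -> [3, 3]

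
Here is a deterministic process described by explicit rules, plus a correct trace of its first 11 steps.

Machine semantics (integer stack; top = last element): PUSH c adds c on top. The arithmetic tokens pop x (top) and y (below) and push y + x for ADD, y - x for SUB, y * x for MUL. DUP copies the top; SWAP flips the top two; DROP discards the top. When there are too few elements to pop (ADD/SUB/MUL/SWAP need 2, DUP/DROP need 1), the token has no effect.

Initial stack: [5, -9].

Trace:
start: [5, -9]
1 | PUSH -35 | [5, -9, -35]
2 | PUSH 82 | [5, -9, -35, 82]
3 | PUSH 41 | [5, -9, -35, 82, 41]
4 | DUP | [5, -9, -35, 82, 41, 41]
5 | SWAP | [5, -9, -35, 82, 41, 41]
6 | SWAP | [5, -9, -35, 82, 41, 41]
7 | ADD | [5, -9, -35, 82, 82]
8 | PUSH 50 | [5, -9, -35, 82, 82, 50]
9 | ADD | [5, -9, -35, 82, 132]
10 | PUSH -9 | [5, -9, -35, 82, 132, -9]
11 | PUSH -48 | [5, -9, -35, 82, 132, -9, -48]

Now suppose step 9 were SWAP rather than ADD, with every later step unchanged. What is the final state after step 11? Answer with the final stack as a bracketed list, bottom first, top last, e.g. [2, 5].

(re-executing from step 9 with the substitution; state before step 9: [5, -9, -35, 82, 82, 50])
9 | SWAP | [5, -9, -35, 82, 50, 82]
10 | PUSH -9 | [5, -9, -35, 82, 50, 82, -9]
11 | PUSH -48 | [5, -9, -35, 82, 50, 82, -9, -48]

[5, -9, -35, 82, 50, 82, -9, -48]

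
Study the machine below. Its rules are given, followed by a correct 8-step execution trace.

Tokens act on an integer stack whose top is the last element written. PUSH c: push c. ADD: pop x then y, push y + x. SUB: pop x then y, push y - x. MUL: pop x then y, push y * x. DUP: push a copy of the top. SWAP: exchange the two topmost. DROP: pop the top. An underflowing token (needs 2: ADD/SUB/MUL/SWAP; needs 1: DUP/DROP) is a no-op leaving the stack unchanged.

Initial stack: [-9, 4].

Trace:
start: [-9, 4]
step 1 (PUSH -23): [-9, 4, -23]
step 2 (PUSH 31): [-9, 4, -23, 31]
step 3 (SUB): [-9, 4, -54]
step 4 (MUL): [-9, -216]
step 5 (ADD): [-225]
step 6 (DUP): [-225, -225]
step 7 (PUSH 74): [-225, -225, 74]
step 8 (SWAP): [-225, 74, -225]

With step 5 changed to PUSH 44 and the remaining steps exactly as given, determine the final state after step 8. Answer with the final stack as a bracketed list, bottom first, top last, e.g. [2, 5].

[-9, -216, 44, 74, 44]

(re-executing from step 5 with the substitution; state before step 5: [-9, -216])
step 5 (PUSH 44): [-9, -216, 44]
step 6 (DUP): [-9, -216, 44, 44]
step 7 (PUSH 74): [-9, -216, 44, 44, 74]
step 8 (SWAP): [-9, -216, 44, 74, 44]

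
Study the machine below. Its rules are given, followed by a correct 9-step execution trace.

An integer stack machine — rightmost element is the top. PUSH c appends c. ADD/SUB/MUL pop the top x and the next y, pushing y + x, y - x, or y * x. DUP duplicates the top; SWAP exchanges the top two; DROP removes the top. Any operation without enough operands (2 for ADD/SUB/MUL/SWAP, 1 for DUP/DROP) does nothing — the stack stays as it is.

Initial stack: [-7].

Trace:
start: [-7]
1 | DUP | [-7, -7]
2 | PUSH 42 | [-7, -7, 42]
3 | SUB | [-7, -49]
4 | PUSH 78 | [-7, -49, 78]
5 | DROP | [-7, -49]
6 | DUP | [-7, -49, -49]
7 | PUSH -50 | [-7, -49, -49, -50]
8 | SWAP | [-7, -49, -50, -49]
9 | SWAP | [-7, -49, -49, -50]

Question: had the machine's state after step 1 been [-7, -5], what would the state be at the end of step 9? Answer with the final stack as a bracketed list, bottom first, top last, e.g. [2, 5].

state after step 1 := [-7, -5]
2 | PUSH 42 | [-7, -5, 42]
3 | SUB | [-7, -47]
4 | PUSH 78 | [-7, -47, 78]
5 | DROP | [-7, -47]
6 | DUP | [-7, -47, -47]
7 | PUSH -50 | [-7, -47, -47, -50]
8 | SWAP | [-7, -47, -50, -47]
9 | SWAP | [-7, -47, -47, -50]

[-7, -47, -47, -50]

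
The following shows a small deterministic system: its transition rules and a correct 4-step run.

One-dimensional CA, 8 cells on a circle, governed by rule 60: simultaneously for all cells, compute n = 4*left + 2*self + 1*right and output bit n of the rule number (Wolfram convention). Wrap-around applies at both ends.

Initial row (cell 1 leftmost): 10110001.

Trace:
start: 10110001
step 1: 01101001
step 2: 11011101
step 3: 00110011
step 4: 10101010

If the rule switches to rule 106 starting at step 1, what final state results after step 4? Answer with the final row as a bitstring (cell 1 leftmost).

(re-executing steps 1..4 under rule 106; state before step 1: 10110001)
step 1: 11110011
step 2: 00010110
step 3: 00101110
step 4: 01011010

01011010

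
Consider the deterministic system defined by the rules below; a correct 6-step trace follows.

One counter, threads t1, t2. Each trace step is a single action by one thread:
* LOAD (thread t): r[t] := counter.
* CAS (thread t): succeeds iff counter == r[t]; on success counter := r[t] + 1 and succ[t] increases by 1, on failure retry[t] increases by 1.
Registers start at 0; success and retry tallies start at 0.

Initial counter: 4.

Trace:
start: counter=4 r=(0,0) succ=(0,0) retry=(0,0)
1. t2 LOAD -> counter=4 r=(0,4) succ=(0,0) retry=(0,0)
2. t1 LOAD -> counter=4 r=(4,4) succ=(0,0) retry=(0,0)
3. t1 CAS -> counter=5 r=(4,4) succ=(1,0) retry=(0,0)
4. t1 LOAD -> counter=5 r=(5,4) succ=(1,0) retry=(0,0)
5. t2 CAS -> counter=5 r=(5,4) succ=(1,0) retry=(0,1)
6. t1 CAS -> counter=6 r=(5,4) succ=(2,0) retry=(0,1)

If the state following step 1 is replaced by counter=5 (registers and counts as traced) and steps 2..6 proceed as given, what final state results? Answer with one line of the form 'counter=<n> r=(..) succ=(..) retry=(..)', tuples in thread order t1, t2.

counter=7 r=(6,4) succ=(2,0) retry=(0,1)

state after step 1 := counter=5 r=(0,4) succ=(0,0) retry=(0,0)
2. t1 LOAD -> counter=5 r=(5,4) succ=(0,0) retry=(0,0)
3. t1 CAS -> counter=6 r=(5,4) succ=(1,0) retry=(0,0)
4. t1 LOAD -> counter=6 r=(6,4) succ=(1,0) retry=(0,0)
5. t2 CAS -> counter=6 r=(6,4) succ=(1,0) retry=(0,1)
6. t1 CAS -> counter=7 r=(6,4) succ=(2,0) retry=(0,1)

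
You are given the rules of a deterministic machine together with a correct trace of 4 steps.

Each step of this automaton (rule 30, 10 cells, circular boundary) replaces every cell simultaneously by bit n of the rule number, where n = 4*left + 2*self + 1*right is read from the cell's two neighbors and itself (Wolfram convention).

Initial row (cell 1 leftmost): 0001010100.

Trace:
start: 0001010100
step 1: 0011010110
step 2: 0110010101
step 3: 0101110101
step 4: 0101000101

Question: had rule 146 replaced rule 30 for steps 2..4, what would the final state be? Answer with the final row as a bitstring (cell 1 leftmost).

(re-executing steps 2..4 under rule 146; state before step 2: 0011010110)
step 2: 0100000001
step 3: 0010000010
step 4: 0101000101

0101000101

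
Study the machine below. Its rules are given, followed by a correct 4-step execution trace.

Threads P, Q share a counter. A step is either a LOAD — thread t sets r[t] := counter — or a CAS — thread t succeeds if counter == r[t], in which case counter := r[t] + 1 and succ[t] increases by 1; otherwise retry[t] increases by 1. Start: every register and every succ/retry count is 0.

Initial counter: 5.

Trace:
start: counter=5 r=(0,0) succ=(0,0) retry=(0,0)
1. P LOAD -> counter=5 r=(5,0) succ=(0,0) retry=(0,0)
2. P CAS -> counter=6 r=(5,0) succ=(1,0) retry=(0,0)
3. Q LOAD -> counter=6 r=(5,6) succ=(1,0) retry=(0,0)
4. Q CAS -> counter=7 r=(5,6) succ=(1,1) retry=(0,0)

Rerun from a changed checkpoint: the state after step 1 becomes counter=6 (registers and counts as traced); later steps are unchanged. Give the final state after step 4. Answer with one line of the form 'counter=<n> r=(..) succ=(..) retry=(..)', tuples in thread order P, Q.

counter=7 r=(5,6) succ=(0,1) retry=(1,0)

state after step 1 := counter=6 r=(5,0) succ=(0,0) retry=(0,0)
2. P CAS -> counter=6 r=(5,0) succ=(0,0) retry=(1,0)
3. Q LOAD -> counter=6 r=(5,6) succ=(0,0) retry=(1,0)
4. Q CAS -> counter=7 r=(5,6) succ=(0,1) retry=(1,0)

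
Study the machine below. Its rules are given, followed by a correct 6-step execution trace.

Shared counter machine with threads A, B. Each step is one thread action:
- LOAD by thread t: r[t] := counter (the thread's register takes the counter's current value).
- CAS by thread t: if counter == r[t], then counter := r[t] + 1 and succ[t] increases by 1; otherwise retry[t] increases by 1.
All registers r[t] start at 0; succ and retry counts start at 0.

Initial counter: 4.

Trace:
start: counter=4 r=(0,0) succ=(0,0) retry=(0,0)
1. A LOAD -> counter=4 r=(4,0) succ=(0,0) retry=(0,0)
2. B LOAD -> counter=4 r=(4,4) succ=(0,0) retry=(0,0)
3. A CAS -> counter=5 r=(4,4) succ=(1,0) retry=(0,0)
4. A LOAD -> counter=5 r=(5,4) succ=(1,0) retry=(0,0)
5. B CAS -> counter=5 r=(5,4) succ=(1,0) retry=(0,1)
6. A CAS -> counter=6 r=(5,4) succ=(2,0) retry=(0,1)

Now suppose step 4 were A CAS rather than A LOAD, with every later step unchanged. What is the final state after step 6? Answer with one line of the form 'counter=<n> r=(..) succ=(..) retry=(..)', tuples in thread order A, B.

(re-executing from step 4 with the substitution; state before step 4: counter=5 r=(4,4) succ=(1,0) retry=(0,0))
4. A CAS -> counter=5 r=(4,4) succ=(1,0) retry=(1,0)
5. B CAS -> counter=5 r=(4,4) succ=(1,0) retry=(1,1)
6. A CAS -> counter=5 r=(4,4) succ=(1,0) retry=(2,1)

counter=5 r=(4,4) succ=(1,0) retry=(2,1)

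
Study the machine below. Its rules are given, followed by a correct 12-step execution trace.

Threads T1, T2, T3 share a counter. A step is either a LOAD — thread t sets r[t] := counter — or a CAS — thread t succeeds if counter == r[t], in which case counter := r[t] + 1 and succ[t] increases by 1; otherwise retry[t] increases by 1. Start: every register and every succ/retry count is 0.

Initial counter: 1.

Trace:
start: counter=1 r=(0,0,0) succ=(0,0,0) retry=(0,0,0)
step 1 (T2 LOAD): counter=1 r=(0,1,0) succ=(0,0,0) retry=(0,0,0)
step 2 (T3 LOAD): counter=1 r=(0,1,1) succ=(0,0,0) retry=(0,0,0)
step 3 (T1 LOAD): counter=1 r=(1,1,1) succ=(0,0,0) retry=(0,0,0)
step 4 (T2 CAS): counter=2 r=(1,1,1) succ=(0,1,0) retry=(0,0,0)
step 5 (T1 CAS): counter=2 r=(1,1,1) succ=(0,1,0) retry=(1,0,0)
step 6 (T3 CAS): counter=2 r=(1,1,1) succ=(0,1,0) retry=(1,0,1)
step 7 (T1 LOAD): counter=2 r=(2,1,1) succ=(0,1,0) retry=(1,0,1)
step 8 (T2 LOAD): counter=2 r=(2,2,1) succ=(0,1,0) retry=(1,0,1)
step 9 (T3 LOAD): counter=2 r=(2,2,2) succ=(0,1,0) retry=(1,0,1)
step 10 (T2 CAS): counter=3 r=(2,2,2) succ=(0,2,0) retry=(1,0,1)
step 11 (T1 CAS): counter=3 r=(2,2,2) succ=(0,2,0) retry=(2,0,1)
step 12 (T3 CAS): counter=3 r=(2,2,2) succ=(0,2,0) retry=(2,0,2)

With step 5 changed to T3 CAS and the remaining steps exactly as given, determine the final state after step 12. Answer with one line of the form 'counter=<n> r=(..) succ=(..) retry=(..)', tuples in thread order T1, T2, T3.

counter=3 r=(2,2,2) succ=(0,2,0) retry=(1,0,3)

(re-executing from step 5 with the substitution; state before step 5: counter=2 r=(1,1,1) succ=(0,1,0) retry=(0,0,0))
step 5 (T3 CAS): counter=2 r=(1,1,1) succ=(0,1,0) retry=(0,0,1)
step 6 (T3 CAS): counter=2 r=(1,1,1) succ=(0,1,0) retry=(0,0,2)
step 7 (T1 LOAD): counter=2 r=(2,1,1) succ=(0,1,0) retry=(0,0,2)
step 8 (T2 LOAD): counter=2 r=(2,2,1) succ=(0,1,0) retry=(0,0,2)
step 9 (T3 LOAD): counter=2 r=(2,2,2) succ=(0,1,0) retry=(0,0,2)
step 10 (T2 CAS): counter=3 r=(2,2,2) succ=(0,2,0) retry=(0,0,2)
step 11 (T1 CAS): counter=3 r=(2,2,2) succ=(0,2,0) retry=(1,0,2)
step 12 (T3 CAS): counter=3 r=(2,2,2) succ=(0,2,0) retry=(1,0,3)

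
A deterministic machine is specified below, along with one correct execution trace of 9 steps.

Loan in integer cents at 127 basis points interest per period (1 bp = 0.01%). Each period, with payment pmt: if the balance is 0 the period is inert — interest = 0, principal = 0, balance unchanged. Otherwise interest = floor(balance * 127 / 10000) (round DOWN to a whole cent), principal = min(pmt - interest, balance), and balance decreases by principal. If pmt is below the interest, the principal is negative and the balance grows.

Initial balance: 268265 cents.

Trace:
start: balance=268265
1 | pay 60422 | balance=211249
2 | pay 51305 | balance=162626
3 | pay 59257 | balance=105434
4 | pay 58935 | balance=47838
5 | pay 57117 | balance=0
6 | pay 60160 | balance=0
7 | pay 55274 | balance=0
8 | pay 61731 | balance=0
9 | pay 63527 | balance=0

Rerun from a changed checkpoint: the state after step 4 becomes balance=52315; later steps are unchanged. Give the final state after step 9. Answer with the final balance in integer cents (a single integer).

0

state after step 4 := balance=52315
5 | pay 57117 | balance=0
6 | pay 60160 | balance=0
7 | pay 55274 | balance=0
8 | pay 61731 | balance=0
9 | pay 63527 | balance=0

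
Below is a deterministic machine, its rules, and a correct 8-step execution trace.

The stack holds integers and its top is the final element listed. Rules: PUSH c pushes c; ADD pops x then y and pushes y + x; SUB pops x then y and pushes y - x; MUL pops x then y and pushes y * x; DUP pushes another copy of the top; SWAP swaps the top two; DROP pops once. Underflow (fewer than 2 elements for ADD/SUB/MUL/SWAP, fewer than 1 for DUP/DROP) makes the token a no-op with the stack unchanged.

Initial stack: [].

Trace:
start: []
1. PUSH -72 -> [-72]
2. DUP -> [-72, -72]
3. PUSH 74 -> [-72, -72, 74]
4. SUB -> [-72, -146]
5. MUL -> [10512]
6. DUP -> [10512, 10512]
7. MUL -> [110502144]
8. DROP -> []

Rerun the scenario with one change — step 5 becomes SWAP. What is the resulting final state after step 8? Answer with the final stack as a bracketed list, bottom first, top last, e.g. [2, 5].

[-146]

(re-executing from step 5 with the substitution; state before step 5: [-72, -146])
5. SWAP -> [-146, -72]
6. DUP -> [-146, -72, -72]
7. MUL -> [-146, 5184]
8. DROP -> [-146]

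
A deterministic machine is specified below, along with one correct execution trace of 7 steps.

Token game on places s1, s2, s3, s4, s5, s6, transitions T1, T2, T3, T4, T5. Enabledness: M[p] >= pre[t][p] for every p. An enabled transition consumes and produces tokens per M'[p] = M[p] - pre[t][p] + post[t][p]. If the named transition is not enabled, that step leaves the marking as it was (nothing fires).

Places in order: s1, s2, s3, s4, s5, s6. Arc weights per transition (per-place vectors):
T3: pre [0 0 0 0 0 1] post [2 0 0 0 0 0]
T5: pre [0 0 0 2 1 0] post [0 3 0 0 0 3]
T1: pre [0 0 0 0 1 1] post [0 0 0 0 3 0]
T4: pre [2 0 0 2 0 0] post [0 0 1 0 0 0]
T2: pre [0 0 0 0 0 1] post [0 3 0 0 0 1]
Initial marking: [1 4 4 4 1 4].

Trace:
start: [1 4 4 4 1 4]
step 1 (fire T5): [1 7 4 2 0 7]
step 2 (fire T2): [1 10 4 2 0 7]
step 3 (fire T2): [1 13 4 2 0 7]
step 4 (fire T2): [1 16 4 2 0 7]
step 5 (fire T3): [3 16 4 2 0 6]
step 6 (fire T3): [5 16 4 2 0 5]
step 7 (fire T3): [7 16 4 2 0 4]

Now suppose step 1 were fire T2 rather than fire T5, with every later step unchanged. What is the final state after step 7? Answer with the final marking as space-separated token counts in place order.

(re-executing from step 1 with the substitution; state before step 1: [1 4 4 4 1 4])
step 1 (fire T2): [1 7 4 4 1 4]
step 2 (fire T2): [1 10 4 4 1 4]
step 3 (fire T2): [1 13 4 4 1 4]
step 4 (fire T2): [1 16 4 4 1 4]
step 5 (fire T3): [3 16 4 4 1 3]
step 6 (fire T3): [5 16 4 4 1 2]
step 7 (fire T3): [7 16 4 4 1 1]

7 16 4 4 1 1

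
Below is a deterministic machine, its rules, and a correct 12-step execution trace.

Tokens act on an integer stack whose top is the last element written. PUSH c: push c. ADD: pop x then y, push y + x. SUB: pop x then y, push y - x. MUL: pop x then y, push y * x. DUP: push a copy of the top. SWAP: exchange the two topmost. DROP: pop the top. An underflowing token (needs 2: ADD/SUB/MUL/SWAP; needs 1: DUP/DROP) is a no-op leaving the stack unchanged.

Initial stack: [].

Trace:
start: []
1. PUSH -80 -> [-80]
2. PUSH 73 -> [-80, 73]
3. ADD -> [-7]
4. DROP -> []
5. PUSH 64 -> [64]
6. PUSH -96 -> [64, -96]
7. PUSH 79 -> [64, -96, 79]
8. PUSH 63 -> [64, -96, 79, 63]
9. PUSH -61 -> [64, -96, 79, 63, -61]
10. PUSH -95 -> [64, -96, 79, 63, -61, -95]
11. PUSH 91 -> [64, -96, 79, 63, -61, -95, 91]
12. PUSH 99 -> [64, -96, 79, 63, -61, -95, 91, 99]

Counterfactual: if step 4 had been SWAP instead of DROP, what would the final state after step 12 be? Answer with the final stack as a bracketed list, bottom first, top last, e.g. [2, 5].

(re-executing from step 4 with the substitution; state before step 4: [-7])
4. SWAP -> [-7]
5. PUSH 64 -> [-7, 64]
6. PUSH -96 -> [-7, 64, -96]
7. PUSH 79 -> [-7, 64, -96, 79]
8. PUSH 63 -> [-7, 64, -96, 79, 63]
9. PUSH -61 -> [-7, 64, -96, 79, 63, -61]
10. PUSH -95 -> [-7, 64, -96, 79, 63, -61, -95]
11. PUSH 91 -> [-7, 64, -96, 79, 63, -61, -95, 91]
12. PUSH 99 -> [-7, 64, -96, 79, 63, -61, -95, 91, 99]

[-7, 64, -96, 79, 63, -61, -95, 91, 99]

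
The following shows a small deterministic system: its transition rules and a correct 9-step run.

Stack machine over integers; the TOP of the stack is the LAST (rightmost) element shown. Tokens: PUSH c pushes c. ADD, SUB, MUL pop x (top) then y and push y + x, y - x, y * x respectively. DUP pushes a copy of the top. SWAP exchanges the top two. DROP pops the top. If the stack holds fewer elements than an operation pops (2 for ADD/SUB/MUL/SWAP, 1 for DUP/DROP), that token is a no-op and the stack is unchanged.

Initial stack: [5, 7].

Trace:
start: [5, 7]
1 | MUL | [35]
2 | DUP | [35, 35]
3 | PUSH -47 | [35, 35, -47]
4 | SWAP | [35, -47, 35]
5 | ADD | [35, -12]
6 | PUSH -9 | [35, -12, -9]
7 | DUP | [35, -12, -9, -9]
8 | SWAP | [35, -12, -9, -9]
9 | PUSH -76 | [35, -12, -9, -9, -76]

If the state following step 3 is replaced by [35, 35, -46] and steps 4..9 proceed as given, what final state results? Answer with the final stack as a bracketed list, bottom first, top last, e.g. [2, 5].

state after step 3 := [35, 35, -46]
4 | SWAP | [35, -46, 35]
5 | ADD | [35, -11]
6 | PUSH -9 | [35, -11, -9]
7 | DUP | [35, -11, -9, -9]
8 | SWAP | [35, -11, -9, -9]
9 | PUSH -76 | [35, -11, -9, -9, -76]

[35, -11, -9, -9, -76]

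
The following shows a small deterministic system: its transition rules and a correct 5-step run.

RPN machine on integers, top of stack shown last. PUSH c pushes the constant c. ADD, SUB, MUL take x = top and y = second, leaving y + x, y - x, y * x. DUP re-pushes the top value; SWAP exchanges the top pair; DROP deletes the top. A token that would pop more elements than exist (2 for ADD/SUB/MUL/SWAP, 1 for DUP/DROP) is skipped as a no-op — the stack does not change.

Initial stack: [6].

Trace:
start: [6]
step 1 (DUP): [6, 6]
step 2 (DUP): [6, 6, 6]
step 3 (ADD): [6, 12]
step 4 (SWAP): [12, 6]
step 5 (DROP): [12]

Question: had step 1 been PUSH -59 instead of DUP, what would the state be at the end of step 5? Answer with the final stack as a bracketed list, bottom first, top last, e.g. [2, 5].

[-118]

(re-executing from step 1 with the substitution; state before step 1: [6])
step 1 (PUSH -59): [6, -59]
step 2 (DUP): [6, -59, -59]
step 3 (ADD): [6, -118]
step 4 (SWAP): [-118, 6]
step 5 (DROP): [-118]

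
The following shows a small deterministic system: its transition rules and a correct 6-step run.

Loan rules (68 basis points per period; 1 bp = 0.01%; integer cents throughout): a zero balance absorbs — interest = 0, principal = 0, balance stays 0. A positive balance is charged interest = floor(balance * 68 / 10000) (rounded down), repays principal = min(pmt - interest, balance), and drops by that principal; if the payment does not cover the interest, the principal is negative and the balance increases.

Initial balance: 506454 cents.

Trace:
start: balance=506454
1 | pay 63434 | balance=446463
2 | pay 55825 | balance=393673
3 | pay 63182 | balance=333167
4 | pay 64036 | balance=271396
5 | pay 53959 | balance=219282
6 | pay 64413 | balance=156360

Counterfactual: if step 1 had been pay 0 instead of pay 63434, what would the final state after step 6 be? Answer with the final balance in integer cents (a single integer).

221981

(re-executing from step 1 with the substitution; state before step 1: balance=506454)
1 | pay 0 | balance=509897
2 | pay 55825 | balance=457539
3 | pay 63182 | balance=397468
4 | pay 64036 | balance=336134
5 | pay 53959 | balance=284460
6 | pay 64413 | balance=221981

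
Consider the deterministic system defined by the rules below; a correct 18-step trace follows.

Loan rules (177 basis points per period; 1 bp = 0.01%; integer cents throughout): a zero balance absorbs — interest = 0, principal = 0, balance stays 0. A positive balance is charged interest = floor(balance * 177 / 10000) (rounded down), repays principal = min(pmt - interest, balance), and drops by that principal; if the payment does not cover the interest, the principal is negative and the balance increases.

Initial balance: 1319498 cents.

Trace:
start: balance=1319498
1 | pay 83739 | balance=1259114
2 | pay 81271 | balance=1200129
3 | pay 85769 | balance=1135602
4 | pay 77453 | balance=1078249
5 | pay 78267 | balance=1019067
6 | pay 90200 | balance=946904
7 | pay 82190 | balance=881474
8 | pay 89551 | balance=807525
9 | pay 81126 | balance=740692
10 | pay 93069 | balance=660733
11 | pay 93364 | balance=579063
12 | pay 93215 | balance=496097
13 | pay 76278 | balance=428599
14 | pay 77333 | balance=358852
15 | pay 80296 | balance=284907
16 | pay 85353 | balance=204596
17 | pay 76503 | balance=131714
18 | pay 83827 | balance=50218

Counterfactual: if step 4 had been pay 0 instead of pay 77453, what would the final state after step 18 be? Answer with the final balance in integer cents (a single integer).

(re-executing from step 4 with the substitution; state before step 4: balance=1135602)
4 | pay 0 | balance=1155702
5 | pay 78267 | balance=1097890
6 | pay 90200 | balance=1027122
7 | pay 82190 | balance=963112
8 | pay 89551 | balance=890608
9 | pay 81126 | balance=825245
10 | pay 93069 | balance=746782
11 | pay 93364 | balance=666636
12 | pay 93215 | balance=585220
13 | pay 76278 | balance=519300
14 | pay 77333 | balance=451158
15 | pay 80296 | balance=378847
16 | pay 85353 | balance=300199
17 | pay 76503 | balance=229009
18 | pay 83827 | balance=149235

149235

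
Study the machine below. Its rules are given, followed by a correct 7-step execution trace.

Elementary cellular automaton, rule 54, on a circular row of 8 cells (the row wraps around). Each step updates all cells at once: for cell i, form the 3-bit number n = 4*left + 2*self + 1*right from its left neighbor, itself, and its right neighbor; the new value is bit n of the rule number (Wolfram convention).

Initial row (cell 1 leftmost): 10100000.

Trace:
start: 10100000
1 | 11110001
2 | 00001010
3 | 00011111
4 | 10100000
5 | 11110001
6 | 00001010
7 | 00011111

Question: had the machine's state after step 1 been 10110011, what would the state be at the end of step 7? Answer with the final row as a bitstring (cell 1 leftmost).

00000110

state after step 1 := 10110011
2 | 01001100
3 | 11110010
4 | 00001111
5 | 10010000
6 | 11111001
7 | 00000110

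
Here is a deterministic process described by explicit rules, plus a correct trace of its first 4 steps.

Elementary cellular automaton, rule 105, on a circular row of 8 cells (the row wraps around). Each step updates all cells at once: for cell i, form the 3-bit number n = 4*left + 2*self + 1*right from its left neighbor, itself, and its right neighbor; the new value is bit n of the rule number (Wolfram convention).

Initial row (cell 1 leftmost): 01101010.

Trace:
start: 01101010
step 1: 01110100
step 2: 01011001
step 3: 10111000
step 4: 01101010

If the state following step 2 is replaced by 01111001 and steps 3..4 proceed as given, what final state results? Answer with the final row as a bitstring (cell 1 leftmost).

11000010

state after step 2 := 01111001
step 3: 11001000
step 4: 11000010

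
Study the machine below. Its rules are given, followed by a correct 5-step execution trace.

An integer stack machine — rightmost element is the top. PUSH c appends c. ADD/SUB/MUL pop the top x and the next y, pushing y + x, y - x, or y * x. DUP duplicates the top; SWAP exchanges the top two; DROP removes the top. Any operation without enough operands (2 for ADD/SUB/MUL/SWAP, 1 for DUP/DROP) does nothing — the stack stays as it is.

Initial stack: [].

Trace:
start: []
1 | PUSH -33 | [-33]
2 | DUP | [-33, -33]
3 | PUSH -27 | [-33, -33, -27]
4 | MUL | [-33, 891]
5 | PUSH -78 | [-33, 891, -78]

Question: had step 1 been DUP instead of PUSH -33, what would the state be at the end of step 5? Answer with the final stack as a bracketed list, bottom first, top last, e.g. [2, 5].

(re-executing from step 1 with the substitution; state before step 1: [])
1 | DUP | []
2 | DUP | []
3 | PUSH -27 | [-27]
4 | MUL | [-27]
5 | PUSH -78 | [-27, -78]

[-27, -78]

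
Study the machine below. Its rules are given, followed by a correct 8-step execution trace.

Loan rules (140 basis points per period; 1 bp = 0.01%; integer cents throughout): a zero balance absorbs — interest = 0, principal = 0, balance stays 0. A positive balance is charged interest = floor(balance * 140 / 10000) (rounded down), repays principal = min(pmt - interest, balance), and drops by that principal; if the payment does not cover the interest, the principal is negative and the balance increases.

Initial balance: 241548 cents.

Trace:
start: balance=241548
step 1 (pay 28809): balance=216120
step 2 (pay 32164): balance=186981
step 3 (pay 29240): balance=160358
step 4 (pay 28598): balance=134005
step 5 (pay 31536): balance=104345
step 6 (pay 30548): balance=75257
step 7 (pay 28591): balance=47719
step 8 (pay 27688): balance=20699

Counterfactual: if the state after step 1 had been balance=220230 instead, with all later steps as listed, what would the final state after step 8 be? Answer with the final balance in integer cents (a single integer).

state after step 1 := balance=220230
step 2 (pay 32164): balance=191149
step 3 (pay 29240): balance=164585
step 4 (pay 28598): balance=138291
step 5 (pay 31536): balance=108691
step 6 (pay 30548): balance=79664
step 7 (pay 28591): balance=52188
step 8 (pay 27688): balance=25230

25230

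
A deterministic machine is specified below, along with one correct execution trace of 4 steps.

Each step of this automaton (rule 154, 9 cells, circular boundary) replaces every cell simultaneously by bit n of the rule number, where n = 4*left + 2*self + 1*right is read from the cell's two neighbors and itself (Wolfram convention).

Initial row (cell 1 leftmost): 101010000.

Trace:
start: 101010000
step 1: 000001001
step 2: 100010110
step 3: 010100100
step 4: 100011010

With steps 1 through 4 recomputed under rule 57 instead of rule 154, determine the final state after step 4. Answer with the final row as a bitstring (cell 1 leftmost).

(re-executing steps 1..4 under rule 57; state before step 1: 101010000)
step 1: 010101110
step 2: 001011001
step 3: 100110100
step 4: 010101010

010101010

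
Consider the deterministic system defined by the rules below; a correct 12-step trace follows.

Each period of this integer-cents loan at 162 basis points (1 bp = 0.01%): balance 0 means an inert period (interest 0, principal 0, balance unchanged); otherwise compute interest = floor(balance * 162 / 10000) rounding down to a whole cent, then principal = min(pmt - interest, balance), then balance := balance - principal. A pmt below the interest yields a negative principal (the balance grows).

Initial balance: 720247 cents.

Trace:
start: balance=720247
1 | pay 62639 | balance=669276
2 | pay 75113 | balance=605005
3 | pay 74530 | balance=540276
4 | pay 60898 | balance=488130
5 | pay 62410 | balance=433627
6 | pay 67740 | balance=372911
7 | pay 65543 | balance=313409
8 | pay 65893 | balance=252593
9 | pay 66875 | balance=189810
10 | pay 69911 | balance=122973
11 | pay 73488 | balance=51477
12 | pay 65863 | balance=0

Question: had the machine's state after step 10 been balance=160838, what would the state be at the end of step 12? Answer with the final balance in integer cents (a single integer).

state after step 10 := balance=160838
11 | pay 73488 | balance=89955
12 | pay 65863 | balance=25549

25549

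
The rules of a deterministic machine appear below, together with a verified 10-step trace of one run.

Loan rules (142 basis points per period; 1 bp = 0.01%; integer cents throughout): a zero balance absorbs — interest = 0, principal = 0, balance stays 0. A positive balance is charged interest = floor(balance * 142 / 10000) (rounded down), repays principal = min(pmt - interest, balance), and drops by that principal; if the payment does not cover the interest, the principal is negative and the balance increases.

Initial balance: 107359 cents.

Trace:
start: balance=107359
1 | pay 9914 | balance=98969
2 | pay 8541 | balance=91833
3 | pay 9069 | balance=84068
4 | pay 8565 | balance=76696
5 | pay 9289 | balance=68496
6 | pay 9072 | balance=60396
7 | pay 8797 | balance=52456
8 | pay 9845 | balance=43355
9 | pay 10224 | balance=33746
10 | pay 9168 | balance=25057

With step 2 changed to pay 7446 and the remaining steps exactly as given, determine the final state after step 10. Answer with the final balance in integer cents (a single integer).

(re-executing from step 2 with the substitution; state before step 2: balance=98969)
2 | pay 7446 | balance=92928
3 | pay 9069 | balance=85178
4 | pay 8565 | balance=77822
5 | pay 9289 | balance=69638
6 | pay 9072 | balance=61554
7 | pay 8797 | balance=53631
8 | pay 9845 | balance=44547
9 | pay 10224 | balance=34955
10 | pay 9168 | balance=26283

26283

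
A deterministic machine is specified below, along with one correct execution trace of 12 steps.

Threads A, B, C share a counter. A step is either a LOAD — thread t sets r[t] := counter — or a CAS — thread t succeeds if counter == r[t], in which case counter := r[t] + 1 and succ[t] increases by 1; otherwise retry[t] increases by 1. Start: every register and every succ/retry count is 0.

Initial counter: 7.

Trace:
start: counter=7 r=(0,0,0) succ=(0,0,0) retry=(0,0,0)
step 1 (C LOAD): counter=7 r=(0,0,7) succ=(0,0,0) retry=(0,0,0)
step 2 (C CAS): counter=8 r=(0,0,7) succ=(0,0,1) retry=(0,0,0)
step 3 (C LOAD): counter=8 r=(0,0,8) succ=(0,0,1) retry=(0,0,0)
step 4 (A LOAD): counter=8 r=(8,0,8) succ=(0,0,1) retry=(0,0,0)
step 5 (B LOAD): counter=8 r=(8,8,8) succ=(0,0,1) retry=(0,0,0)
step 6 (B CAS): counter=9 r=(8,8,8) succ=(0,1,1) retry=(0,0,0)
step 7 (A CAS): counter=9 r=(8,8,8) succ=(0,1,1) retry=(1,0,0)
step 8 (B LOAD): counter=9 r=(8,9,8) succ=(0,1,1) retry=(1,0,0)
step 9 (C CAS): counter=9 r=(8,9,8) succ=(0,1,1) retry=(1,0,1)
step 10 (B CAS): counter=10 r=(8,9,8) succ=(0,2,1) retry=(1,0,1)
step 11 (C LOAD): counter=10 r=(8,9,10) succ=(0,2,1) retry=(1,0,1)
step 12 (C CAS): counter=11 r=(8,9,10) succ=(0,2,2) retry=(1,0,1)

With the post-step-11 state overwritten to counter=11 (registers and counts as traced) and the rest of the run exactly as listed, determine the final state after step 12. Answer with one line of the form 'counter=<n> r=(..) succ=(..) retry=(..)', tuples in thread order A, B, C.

state after step 11 := counter=11 r=(8,9,10) succ=(0,2,1) retry=(1,0,1)
step 12 (C CAS): counter=11 r=(8,9,10) succ=(0,2,1) retry=(1,0,2)

counter=11 r=(8,9,10) succ=(0,2,1) retry=(1,0,2)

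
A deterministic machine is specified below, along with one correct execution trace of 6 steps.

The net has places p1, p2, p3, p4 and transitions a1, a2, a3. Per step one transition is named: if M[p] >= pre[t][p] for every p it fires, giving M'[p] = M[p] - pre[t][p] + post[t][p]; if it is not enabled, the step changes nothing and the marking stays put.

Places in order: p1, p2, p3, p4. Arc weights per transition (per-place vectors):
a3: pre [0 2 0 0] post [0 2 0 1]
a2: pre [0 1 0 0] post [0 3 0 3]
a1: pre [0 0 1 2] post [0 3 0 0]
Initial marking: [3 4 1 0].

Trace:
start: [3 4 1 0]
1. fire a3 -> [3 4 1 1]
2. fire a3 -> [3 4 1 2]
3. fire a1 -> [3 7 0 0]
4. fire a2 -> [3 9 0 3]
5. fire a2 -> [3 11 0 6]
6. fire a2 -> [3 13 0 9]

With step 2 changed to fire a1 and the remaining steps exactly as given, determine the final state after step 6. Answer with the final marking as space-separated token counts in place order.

(re-executing from step 2 with the substitution; state before step 2: [3 4 1 1])
2. fire a1 -> [3 4 1 1]
3. fire a1 -> [3 4 1 1]
4. fire a2 -> [3 6 1 4]
5. fire a2 -> [3 8 1 7]
6. fire a2 -> [3 10 1 10]

3 10 1 10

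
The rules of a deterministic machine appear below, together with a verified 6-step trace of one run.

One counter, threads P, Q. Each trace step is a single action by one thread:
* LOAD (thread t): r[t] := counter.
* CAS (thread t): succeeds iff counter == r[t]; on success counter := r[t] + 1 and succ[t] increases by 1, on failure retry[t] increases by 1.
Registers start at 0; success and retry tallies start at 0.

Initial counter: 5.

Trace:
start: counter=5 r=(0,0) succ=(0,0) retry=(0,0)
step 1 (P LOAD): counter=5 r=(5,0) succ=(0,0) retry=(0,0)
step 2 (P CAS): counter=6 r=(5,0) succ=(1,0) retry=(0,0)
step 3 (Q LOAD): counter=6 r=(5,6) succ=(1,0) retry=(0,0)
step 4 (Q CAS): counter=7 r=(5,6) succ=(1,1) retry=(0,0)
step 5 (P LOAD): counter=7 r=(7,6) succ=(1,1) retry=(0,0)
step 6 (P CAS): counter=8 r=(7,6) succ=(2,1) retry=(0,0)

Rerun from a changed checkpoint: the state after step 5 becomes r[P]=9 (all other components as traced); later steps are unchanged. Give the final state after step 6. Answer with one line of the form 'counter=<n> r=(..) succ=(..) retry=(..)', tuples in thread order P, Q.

state after step 5 := counter=7 r=(9,6) succ=(1,1) retry=(0,0)
step 6 (P CAS): counter=7 r=(9,6) succ=(1,1) retry=(1,0)

counter=7 r=(9,6) succ=(1,1) retry=(1,0)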